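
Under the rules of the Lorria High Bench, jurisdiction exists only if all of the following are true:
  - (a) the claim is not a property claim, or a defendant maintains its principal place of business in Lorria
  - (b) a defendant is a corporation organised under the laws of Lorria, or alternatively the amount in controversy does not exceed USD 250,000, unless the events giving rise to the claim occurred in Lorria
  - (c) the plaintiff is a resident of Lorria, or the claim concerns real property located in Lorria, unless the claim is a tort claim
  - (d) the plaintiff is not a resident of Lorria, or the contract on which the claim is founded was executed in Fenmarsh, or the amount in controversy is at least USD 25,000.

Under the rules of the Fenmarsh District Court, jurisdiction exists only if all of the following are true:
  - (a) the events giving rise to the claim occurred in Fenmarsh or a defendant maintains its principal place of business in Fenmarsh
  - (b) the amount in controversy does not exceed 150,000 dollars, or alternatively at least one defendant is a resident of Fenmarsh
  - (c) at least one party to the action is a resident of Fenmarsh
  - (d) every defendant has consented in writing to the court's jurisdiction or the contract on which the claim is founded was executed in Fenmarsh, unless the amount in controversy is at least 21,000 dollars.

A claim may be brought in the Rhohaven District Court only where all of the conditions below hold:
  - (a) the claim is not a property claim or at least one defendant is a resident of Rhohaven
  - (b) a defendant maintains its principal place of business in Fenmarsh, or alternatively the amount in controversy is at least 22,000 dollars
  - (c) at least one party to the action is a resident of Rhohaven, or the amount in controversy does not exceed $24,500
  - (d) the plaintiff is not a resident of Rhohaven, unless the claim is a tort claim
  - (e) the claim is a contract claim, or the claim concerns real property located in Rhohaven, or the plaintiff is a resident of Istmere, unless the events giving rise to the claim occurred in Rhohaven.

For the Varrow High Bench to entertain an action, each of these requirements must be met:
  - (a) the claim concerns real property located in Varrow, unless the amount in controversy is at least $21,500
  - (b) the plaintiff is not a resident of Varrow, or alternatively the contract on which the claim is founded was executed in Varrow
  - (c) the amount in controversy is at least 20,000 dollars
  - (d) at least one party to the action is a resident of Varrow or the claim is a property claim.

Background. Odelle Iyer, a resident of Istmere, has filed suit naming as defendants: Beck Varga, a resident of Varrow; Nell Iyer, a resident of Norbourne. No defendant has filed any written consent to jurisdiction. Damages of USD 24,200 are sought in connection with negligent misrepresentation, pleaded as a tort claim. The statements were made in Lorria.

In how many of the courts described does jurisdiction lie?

The Lorria High Bench:
  (a) The claim is a tort claim, not a property claim, so this disjunct is met. Condition met.
  (b) The amount in controversy is USD 24,200, within the USD 250,000 ceiling, so one alternative holds. Met.
  (c) The plaintiff resides in Istmere, not Lorria; the claim does not concern real property — every alternative fails. The proviso rescues it, though: the claim is a tort claim. Condition met.
  (d) The plaintiff resides in Istmere, which is not Lorria, which satisfies one of the alternatives. Satisfied.
  → Every requirement is satisfied — jurisdiction.
The Fenmarsh District Court:
  (a) The operative events occurred in Lorria, not Fenmarsh; no defendant is a corporation — every alternative fails. Not satisfied.
  (b) The amount in controversy is $24,200, within the 150,000 dollars ceiling, so one alternative holds. Condition met.
  (c) No party resides in Fenmarsh. Not met.
  (d) No such written consent has been filed; no contract (and hence no place of execution) is alleged — none of the alternatives is met. However, the amount in controversy is 24,200 dollars, which meets the USD 21,000 floor, so the 'unless' proviso supplies this condition. Met.
  → The court lacks jurisdiction.
The Rhohaven District Court:
  (a) The claim is a tort claim, not a property claim, so one alternative holds. Condition met.
  (b) The amount in controversy is 24,200 dollars, which meets the USD 22,000 floor, so this disjunct is met. Condition met.
  (c) The amount in controversy is $24,200, within the $24,500 ceiling, which satisfies one of the alternatives. Satisfied.
  (d) The plaintiff resides in Istmere, which is not Rhohaven. Satisfied.
  (e) The plaintiff resides in Istmere, so one alternative holds. Condition met.
  → Jurisdiction lies.
The Varrow High Bench:
  (a) The claim does not concern real property. But the amount in controversy is $24,200, which meets the 21,500 dollars floor, and the 'unless' clause therefore excuses the requirement. Met.
  (b) The plaintiff resides in Istmere, which is not Varrow — that alternative is enough. Condition met.
  (c) The amount in controversy is 24,200 dollars, which meets the $20,000 floor. Satisfied.
  (d) Beck Varga resides in Varrow, so one alternative holds. Satisfied.
  → The court has jurisdiction.
Courts with jurisdiction: the Lorria High Bench, the Rhohaven District Court, the Varrow High Bench — 3 in total.

3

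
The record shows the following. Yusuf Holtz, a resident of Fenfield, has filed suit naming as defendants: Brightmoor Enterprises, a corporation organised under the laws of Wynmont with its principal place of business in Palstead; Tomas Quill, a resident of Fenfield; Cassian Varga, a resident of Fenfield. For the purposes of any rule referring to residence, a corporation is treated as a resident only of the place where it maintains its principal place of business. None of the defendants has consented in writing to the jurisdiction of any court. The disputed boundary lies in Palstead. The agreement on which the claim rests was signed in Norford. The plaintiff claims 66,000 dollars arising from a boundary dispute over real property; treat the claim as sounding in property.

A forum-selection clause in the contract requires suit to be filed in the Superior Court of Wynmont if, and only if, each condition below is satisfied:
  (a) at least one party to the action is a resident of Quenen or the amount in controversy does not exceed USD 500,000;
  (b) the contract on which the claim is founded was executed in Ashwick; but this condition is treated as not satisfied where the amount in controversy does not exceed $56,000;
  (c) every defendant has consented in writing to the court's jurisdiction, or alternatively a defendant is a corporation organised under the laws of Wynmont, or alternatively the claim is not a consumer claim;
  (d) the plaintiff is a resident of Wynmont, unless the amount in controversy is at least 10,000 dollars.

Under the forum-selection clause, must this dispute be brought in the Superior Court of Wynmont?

The Superior Court of Wynmont:
  (a) The amount in controversy is $66,000, within the USD 500,000 ceiling, so this disjunct is met. Met.
  (b) The contract was executed in Norford, not Ashwick. Not satisfied.
  (c) Brightmoor Enterprises is organised under the laws of Wynmont — that alternative is enough. Satisfied.
  (d) The plaintiff resides in Fenfield, not Wynmont. But the amount in controversy is $66,000, which meets the 10,000 dollars floor, and the 'unless' clause therefore excuses the requirement. Met.
  → The clause does not apply.

No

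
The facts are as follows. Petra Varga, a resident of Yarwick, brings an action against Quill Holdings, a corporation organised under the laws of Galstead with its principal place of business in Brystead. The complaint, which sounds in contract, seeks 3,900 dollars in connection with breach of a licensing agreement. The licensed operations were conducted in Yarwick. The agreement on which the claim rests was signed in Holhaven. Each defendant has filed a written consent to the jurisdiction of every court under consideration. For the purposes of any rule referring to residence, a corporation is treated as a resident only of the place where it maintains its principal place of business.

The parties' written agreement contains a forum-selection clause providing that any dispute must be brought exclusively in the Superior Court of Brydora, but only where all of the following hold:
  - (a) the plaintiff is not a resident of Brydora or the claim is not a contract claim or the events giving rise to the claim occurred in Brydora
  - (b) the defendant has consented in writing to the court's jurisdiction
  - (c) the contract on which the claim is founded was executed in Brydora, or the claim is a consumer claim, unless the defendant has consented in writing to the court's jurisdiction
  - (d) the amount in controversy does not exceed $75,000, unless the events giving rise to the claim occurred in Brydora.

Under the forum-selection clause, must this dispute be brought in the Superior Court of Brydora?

Yes

The Superior Court of Brydora:
  (a) The plaintiff resides in Yarwick, which is not Brydora — that alternative is enough. Satisfied.
  (b) Every defendant has filed written consent. Condition met.
  (c) The contract was executed in Holhaven, not Brydora; the claim is a contract claim, not a consumer claim — no alternative holds. The proviso rescues it, though: every defendant has filed written consent. Satisfied.
  (d) The amount in controversy is 3,900 dollars, within the $75,000 ceiling. Condition met.
  → The clause applies.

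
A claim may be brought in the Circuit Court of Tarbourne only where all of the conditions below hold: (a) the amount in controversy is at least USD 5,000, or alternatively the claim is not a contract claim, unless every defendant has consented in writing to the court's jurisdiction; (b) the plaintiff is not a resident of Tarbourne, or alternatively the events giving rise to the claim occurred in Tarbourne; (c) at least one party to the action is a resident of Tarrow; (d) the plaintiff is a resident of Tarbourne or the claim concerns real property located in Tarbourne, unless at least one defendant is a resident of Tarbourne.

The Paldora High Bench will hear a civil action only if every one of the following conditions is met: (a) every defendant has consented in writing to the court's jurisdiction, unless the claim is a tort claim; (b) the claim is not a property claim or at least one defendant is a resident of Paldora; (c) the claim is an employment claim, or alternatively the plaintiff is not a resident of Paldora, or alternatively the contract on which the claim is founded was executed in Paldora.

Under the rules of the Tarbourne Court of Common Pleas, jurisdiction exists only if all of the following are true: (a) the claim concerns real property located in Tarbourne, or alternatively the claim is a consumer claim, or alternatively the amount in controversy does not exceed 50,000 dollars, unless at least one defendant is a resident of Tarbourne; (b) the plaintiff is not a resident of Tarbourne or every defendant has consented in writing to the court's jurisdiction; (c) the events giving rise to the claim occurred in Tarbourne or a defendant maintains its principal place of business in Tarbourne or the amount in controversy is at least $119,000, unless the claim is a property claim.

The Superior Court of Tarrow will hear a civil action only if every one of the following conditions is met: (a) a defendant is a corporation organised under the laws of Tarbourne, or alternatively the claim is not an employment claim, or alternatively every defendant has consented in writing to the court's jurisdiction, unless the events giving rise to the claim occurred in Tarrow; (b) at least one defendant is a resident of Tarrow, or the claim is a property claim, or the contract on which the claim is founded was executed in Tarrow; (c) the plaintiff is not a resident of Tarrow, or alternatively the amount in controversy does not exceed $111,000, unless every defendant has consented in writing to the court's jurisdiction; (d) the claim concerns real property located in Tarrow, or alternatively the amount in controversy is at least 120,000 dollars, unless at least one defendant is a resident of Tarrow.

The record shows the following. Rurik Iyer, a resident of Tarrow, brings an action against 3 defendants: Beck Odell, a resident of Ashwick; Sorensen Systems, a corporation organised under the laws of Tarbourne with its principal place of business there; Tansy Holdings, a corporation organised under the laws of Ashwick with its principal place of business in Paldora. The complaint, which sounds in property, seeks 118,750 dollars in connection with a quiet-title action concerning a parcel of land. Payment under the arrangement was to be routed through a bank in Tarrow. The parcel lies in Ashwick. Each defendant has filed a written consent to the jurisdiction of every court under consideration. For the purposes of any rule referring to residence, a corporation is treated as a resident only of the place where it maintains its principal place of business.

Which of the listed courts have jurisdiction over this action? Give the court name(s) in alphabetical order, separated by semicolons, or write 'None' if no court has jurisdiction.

the Circuit Court of Tarbourne; the Paldora High Bench; the Tarbourne Court of Common Pleas

The Circuit Court of Tarbourne:
  (a) The amount in controversy is 118,750 dollars, which meets the $5,000 floor — that alternative is enough. Satisfied.
  (b) The plaintiff resides in Tarrow, which is not Tarbourne — that alternative is enough. Condition met.
  (c) Rurik Iyer resides in Tarrow. Satisfied.
  (d) The plaintiff resides in Tarrow, not Tarbourne; the property lies in Ashwick, not Tarbourne — no alternative holds. However, Sorensen Systems resides in Tarbourne, so the 'unless' proviso supplies this condition. Condition met.
  → Every requirement is satisfied — jurisdiction.
The Paldora High Bench:
  (a) Every defendant has filed written consent. Condition met.
  (b) Tansy Holdings resides in Paldora, which satisfies one of the alternatives. Met.
  (c) The plaintiff resides in Tarrow, which is not Paldora — that alternative is enough. Condition met.
  → The court has jurisdiction.
The Tarbourne Court of Common Pleas:
  (a) The property lies in Ashwick, not Tarbourne; the claim is a property claim, not a consumer claim; the amount in controversy is $118,750, above the USD 50,000 ceiling — none of the alternatives is met. However, Sorensen Systems resides in Tarbourne, so the 'unless' proviso supplies this condition. Met.
  (b) The plaintiff resides in Tarrow, which is not Tarbourne, so one alternative holds. Met.
  (c) Sorensen Systems has its principal place of business in Tarbourne, so this disjunct is met. Condition met.
  → All conditions met; jurisdiction exists.
The Superior Court of Tarrow:
  (a) Sorensen Systems is organised under the laws of Tarbourne, so this disjunct is met. Met.
  (b) The claim is a property claim — that alternative is enough. Met.
  (c) The plaintiff resides in Tarrow; the amount in controversy is 118,750 dollars, above the 111,000 dollars ceiling — every alternative fails. But every defendant has filed written consent, and the 'unless' clause therefore excuses the requirement. Met.
  (d) The property lies in Ashwick, not Tarrow; the amount in controversy is $118,750, below the USD 120,000 floor — no alternative holds. Nor does the 'unless' clause help: no defendant resides in Tarrow (they reside in Ashwick, Tarbourne, Paldora). Fails.
  → At least one condition fails; no jurisdiction.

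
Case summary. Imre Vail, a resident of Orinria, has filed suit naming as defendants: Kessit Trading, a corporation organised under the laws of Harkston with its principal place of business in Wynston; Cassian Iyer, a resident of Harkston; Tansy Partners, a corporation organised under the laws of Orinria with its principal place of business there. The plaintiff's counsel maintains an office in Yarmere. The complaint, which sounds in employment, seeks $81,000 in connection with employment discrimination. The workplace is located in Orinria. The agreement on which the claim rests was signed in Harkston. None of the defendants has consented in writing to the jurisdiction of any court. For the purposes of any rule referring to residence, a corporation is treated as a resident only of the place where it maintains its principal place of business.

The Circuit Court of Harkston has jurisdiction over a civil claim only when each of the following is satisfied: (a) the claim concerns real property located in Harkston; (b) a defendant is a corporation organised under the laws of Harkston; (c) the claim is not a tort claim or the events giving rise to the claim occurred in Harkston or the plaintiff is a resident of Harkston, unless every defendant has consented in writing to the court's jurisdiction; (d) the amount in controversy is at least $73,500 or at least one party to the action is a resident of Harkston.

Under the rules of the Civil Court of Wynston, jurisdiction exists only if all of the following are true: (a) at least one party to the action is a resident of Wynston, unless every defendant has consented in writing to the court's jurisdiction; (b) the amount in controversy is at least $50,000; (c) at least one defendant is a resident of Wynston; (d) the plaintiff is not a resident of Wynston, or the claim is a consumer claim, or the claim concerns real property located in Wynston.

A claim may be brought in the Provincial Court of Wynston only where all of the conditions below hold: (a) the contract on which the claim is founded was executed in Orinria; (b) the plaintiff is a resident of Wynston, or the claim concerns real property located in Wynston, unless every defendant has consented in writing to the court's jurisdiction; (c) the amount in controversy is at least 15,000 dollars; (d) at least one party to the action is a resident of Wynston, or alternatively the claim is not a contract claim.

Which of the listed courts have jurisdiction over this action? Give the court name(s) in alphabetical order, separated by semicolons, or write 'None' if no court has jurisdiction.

The Circuit Court of Harkston:
  (a) The claim does not concern real property. Not met.
  (b) Kessit Trading is organised under the laws of Harkston. Condition met.
  (c) The claim is an employment claim, not a tort claim, so this disjunct is met. Met.
  (d) The amount in controversy is 81,000 dollars, which meets the $73,500 floor, so this disjunct is met. Satisfied.
  → The court lacks jurisdiction.
The Civil Court of Wynston:
  (a) Kessit Trading resides in Wynston. Met.
  (b) The amount in controversy is 81,000 dollars, which meets the $50,000 floor. Satisfied.
  (c) Kessit Trading resides in Wynston. Satisfied.
  (d) The plaintiff resides in Orinria, which is not Wynston, so one alternative holds. Met.
  → The court has jurisdiction.
The Provincial Court of Wynston:
  (a) The contract was executed in Harkston, not Orinria. Not met.
  (b) The plaintiff resides in Orinria, not Wynston; the claim does not concern real property — every alternative fails. Nor does the 'unless' clause help: no such written consent has been filed. Fails.
  (c) The amount in controversy is USD 81,000, which meets the 15,000 dollars floor. Satisfied.
  (d) Kessit Trading resides in Wynston, so one alternative holds. Satisfied.
  → At least one condition fails; no jurisdiction.

the Civil Court of Wynston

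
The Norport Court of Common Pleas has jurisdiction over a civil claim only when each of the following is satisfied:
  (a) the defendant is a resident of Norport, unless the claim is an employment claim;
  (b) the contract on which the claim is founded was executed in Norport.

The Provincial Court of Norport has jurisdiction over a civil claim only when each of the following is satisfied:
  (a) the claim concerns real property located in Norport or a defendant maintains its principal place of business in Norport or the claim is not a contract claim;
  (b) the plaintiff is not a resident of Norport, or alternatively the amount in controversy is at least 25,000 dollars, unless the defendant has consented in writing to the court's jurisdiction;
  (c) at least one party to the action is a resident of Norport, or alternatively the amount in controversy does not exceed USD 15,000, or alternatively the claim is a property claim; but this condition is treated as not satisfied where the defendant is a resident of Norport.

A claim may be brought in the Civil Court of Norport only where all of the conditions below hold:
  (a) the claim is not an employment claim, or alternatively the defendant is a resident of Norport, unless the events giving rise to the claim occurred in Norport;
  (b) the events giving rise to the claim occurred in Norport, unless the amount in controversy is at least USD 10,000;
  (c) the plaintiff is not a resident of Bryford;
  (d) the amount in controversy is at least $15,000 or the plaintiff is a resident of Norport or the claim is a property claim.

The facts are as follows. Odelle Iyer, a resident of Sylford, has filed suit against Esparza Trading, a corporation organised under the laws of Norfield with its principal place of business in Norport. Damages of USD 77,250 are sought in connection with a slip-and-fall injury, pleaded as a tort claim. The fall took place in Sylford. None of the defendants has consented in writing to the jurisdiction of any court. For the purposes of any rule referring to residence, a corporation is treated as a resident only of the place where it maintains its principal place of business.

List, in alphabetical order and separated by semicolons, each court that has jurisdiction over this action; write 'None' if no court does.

the Civil Court of Norport

The Norport Court of Common Pleas:
  (a) The defendant resides in Norport. Satisfied.
  (b) No contract (and hence no place of execution) is alleged. Not met.
  → No jurisdiction.
The Provincial Court of Norport:
  (a) Esparza Trading has its principal place of business in Norport — that alternative is enough. Condition met.
  (b) The plaintiff resides in Sylford, which is not Norport, so one alternative holds. Condition met.
  (c) Esparza Trading resides in Norport, which satisfies one of the alternatives. But the defendant resides in Norport, triggering the carve-out and defeating this condition. Condition not met.
  → At least one condition fails; no jurisdiction.
The Civil Court of Norport:
  (a) The claim is a tort claim, not an employment claim, which satisfies one of the alternatives. Satisfied.
  (b) The operative events occurred in Sylford, not Norport. The proviso rescues it, though: the amount in controversy is USD 77,250, which meets the 10,000 dollars floor. Condition met.
  (c) The plaintiff resides in Sylford, which is not Bryford. Condition met.
  (d) The amount in controversy is USD 77,250, which meets the $15,000 floor, which satisfies one of the alternatives. Met.
  → Jurisdiction lies.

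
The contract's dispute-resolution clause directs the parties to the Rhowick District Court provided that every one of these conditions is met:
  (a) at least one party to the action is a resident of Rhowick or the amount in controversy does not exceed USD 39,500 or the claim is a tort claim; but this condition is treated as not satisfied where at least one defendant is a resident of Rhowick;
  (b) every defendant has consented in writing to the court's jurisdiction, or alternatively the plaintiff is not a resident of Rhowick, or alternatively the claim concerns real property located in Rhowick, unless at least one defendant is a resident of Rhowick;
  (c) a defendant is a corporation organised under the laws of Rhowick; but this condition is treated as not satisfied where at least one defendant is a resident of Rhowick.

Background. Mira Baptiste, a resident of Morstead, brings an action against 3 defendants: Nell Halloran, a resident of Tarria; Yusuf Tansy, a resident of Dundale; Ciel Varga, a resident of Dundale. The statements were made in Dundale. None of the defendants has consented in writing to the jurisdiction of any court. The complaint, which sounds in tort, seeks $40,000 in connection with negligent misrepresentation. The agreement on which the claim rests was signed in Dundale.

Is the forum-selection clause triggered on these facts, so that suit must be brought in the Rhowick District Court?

No

The Rhowick District Court:
  (a) The claim is a tort claim, so this disjunct is met. And the carve-out is inapplicable — no defendant resides in Rhowick (they reside in Tarria, Dundale, Dundale). Satisfied.
  (b) The plaintiff resides in Morstead, which is not Rhowick, which satisfies one of the alternatives. Condition met.
  (c) No defendant is a corporation. Not satisfied.
  → The clause does not apply.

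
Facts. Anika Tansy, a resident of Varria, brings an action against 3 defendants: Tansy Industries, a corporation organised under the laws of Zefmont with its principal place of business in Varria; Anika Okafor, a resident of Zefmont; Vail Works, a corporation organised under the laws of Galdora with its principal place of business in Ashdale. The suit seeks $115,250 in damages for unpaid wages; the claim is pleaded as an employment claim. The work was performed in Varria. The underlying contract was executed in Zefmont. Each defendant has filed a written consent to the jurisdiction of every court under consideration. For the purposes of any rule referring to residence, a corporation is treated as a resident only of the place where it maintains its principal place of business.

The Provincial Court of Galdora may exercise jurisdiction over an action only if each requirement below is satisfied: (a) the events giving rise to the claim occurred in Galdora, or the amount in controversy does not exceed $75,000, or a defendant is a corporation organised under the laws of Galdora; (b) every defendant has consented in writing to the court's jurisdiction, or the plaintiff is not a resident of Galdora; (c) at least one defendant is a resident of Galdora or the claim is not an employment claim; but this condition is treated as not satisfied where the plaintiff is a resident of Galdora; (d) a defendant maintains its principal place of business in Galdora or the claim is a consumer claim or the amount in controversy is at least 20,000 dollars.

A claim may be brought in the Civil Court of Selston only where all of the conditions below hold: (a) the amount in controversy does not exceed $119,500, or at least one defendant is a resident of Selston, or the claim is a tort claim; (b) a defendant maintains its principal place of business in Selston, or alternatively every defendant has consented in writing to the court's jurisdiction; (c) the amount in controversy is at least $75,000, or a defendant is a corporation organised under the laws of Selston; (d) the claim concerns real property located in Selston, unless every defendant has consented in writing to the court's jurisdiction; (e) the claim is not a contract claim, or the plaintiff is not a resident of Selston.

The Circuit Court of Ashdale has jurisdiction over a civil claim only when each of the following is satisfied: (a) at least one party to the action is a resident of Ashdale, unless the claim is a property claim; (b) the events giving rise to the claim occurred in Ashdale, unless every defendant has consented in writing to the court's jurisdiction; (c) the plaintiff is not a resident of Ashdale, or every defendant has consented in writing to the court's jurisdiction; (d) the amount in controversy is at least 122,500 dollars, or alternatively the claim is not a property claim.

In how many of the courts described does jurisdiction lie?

The Provincial Court of Galdora:
  (a) Vail Works is organised under the laws of Galdora, which satisfies one of the alternatives. Satisfied.
  (b) Every defendant has filed written consent, which satisfies one of the alternatives. Met.
  (c) No defendant resides in Galdora (they reside in Varria, Zefmont, Ashdale); the claim is an employment claim — every alternative fails. Not met.
  (d) The amount in controversy is USD 115,250, which meets the USD 20,000 floor, so this disjunct is met. Satisfied.
  → No jurisdiction.
The Civil Court of Selston:
  (a) The amount in controversy is 115,250 dollars, within the $119,500 ceiling — that alternative is enough. Satisfied.
  (b) Every defendant has filed written consent, so this disjunct is met. Satisfied.
  (c) The amount in controversy is USD 115,250, which meets the $75,000 floor, so this disjunct is met. Met.
  (d) The claim does not concern real property. However, every defendant has filed written consent, so the 'unless' proviso supplies this condition. Satisfied.
  (e) The claim is an employment claim, not a contract claim, so one alternative holds. Condition met.
  → The court has jurisdiction.
The Circuit Court of Ashdale:
  (a) Vail Works resides in Ashdale. Condition met.
  (b) The operative events occurred in Varria, not Ashdale. The proviso rescues it, though: every defendant has filed written consent. Condition met.
  (c) The plaintiff resides in Varria, which is not Ashdale, so this disjunct is met. Condition met.
  (d) The claim is an employment claim, not a property claim, so one alternative holds. Condition met.
  → Jurisdiction lies.
Courts with jurisdiction: the Civil Court of Selston, the Circuit Court of Ashdale — 2 in total.

2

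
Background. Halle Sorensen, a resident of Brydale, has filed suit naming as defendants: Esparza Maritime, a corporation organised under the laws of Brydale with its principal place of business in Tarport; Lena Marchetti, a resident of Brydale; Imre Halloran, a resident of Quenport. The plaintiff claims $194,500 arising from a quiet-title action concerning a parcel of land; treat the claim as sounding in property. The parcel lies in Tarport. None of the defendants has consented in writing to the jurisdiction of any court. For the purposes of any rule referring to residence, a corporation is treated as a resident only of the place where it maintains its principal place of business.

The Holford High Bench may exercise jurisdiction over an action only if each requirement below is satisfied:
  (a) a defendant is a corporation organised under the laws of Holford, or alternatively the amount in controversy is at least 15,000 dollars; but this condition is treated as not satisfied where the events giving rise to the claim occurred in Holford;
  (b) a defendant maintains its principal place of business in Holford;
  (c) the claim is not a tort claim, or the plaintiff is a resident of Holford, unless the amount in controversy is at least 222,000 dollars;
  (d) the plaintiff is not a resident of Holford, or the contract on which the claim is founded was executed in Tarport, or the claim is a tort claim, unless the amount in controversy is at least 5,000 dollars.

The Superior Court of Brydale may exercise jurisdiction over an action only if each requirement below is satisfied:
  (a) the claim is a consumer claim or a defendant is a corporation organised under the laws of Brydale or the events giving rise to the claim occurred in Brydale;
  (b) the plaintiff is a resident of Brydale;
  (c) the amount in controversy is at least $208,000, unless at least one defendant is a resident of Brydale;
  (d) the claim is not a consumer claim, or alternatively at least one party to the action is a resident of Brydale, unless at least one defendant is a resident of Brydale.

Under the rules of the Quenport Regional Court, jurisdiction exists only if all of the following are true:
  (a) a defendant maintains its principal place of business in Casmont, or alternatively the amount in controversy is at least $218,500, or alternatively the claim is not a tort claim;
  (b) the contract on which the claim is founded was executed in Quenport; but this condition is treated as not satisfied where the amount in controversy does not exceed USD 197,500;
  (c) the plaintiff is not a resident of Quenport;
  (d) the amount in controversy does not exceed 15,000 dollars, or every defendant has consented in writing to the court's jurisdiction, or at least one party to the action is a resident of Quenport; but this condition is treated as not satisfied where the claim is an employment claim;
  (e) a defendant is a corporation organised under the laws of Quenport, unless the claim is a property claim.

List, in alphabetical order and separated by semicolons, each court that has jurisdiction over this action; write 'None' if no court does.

The Holford High Bench:
  (a) The amount in controversy is 194,500 dollars, which meets the $15,000 floor, so one alternative holds. And the carve-out is inapplicable — the operative events occurred in Tarport, not Holford. Met.
  (b) The corporate defendant(s) have their principal place of business in Tarport, not Holford. Not met.
  (c) The claim is a property claim, not a tort claim — that alternative is enough. Condition met.
  (d) The plaintiff resides in Brydale, which is not Holford, so one alternative holds. Satisfied.
  → Not every requirement is met — no jurisdiction.
The Superior Court of Brydale:
  (a) Esparza Maritime is organised under the laws of Brydale, so one alternative holds. Satisfied.
  (b) The plaintiff resides in Brydale. Satisfied.
  (c) The amount in controversy is USD 194,500, below the $208,000 floor. The proviso rescues it, though: Lena Marchetti resides in Brydale. Satisfied.
  (d) The claim is a property claim, not a consumer claim, so this disjunct is met. Condition met.
  → The court has jurisdiction.
The Quenport Regional Court:
  (a) The claim is a property claim, not a tort claim, so this disjunct is met. Satisfied.
  (b) No contract (and hence no place of execution) is alleged. Condition not met.
  (c) The plaintiff resides in Brydale, which is not Quenport. Satisfied.
  (d) Imre Halloran resides in Quenport — that alternative is enough. The carve-out does not apply: the claim is a property claim, not an employment claim. Condition met.
  (e) The corporate defendant(s) are organised in Brydale, not Quenport. However, the claim is a property claim, so the 'unless' proviso supplies this condition. Condition met.
  → Not every requirement is met — no jurisdiction.

the Superior Court of Brydale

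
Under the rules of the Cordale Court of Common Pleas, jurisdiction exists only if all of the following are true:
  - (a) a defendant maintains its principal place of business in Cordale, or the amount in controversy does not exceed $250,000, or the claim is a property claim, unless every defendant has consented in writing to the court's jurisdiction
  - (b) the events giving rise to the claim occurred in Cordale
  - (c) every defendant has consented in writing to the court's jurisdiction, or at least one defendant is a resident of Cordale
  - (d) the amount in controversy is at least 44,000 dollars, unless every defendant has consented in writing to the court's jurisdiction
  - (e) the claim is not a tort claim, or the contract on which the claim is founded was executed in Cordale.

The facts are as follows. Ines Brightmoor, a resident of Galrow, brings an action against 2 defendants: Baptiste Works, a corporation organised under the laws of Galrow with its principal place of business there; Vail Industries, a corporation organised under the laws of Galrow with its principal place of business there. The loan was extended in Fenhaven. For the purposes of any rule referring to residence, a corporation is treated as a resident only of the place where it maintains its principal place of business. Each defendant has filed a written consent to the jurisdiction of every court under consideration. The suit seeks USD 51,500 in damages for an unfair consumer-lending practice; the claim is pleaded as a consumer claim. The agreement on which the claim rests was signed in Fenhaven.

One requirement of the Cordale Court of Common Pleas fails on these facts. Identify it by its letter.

The Cordale Court of Common Pleas:
  (a) The amount in controversy is 51,500 dollars, within the $250,000 ceiling — that alternative is enough. Met.
  (b) The operative events occurred in Fenhaven, not Cordale. Condition not met.
  (c) Every defendant has filed written consent, which satisfies one of the alternatives. Satisfied.
  (d) The amount in controversy is $51,500, which meets the USD 44,000 floor. Satisfied.
  (e) The claim is a consumer claim, not a tort claim, which satisfies one of the alternatives. Condition met.
Only condition (b) fails.

(b)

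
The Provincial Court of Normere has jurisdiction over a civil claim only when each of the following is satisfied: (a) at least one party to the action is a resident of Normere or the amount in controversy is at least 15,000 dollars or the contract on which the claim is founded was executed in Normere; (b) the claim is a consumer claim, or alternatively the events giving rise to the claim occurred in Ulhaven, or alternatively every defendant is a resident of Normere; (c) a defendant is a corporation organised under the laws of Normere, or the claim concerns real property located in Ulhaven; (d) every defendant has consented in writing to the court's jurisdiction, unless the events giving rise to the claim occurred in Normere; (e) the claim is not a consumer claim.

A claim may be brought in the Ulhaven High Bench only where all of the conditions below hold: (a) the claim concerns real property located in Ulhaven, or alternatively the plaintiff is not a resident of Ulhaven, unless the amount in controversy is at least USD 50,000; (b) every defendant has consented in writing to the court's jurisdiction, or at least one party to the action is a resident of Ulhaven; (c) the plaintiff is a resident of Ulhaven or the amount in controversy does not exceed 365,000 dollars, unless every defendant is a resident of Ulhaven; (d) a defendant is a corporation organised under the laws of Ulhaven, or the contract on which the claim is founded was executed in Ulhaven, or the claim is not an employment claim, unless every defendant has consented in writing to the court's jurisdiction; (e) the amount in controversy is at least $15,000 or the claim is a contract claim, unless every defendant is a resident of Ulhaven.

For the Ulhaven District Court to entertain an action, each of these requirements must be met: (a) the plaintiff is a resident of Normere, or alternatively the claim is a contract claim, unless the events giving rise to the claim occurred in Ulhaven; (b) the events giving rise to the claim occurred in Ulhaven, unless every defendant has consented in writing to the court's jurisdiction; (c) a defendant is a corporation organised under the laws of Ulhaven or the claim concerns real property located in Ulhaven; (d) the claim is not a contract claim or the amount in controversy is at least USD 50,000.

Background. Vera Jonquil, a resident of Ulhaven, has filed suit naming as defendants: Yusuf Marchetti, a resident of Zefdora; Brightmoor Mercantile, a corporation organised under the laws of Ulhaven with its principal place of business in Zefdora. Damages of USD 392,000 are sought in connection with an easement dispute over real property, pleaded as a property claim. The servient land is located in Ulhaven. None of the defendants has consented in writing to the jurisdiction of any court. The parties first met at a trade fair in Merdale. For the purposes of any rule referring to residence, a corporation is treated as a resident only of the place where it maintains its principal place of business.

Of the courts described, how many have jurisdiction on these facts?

2

The Provincial Court of Normere:
  (a) The amount in controversy is USD 392,000, which meets the $15,000 floor — that alternative is enough. Satisfied.
  (b) The operative events occurred in Ulhaven — that alternative is enough. Met.
  (c) The property lies in Ulhaven, which satisfies one of the alternatives. Satisfied.
  (d) No such written consent has been filed. The proviso offers no rescue either, since the operative events occurred in Ulhaven, not Normere. Not met.
  (e) The claim is a property claim, not a consumer claim. Met.
  → Not every requirement is met — no jurisdiction.
The Ulhaven High Bench:
  (a) The property lies in Ulhaven, which satisfies one of the alternatives. Condition met.
  (b) Vera Jonquil resides in Ulhaven, so one alternative holds. Condition met.
  (c) The plaintiff resides in Ulhaven, which satisfies one of the alternatives. Satisfied.
  (d) Brightmoor Mercantile is organised under the laws of Ulhaven, so this disjunct is met. Satisfied.
  (e) The amount in controversy is $392,000, which meets the USD 15,000 floor — that alternative is enough. Condition met.
  → Every requirement is satisfied — jurisdiction.
The Ulhaven District Court:
  (a) The plaintiff resides in Ulhaven, not Normere; the claim is a property claim, not a contract claim — no alternative holds. The proviso rescues it, though: the operative events occurred in Ulhaven. Met.
  (b) The operative events occurred in Ulhaven. Condition met.
  (c) Brightmoor Mercantile is organised under the laws of Ulhaven, so one alternative holds. Met.
  (d) The claim is a property claim, not a contract claim, so this disjunct is met. Satisfied.
  → Jurisdiction lies.
Courts with jurisdiction: the Ulhaven High Bench, the Ulhaven District Court — 2 in total.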